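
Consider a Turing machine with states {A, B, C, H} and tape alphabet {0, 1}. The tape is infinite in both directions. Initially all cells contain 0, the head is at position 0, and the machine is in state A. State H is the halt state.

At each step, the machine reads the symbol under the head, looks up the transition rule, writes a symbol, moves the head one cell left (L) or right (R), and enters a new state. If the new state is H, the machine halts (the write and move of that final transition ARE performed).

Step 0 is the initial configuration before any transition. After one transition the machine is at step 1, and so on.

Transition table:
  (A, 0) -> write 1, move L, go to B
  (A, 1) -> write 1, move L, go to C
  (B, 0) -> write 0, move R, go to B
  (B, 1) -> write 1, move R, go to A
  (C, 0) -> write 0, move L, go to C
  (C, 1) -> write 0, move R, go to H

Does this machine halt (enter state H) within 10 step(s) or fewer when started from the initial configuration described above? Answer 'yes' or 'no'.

Answer: yes

Derivation:
Step 1: in state A at pos 0, read 0 -> (A,0)->write 1,move L,goto B. Now: state=B, head=-1, tape[-2..1]=0010 (head:  ^)
Step 2: in state B at pos -1, read 0 -> (B,0)->write 0,move R,goto B. Now: state=B, head=0, tape[-2..1]=0010 (head:   ^)
Step 3: in state B at pos 0, read 1 -> (B,1)->write 1,move R,goto A. Now: state=A, head=1, tape[-2..2]=00100 (head:    ^)
Step 4: in state A at pos 1, read 0 -> (A,0)->write 1,move L,goto B. Now: state=B, head=0, tape[-2..2]=00110 (head:   ^)
Step 5: in state B at pos 0, read 1 -> (B,1)->write 1,move R,goto A. Now: state=A, head=1, tape[-2..2]=00110 (head:    ^)
Step 6: in state A at pos 1, read 1 -> (A,1)->write 1,move L,goto C. Now: state=C, head=0, tape[-2..2]=00110 (head:   ^)
Step 7: in state C at pos 0, read 1 -> (C,1)->write 0,move R,goto H. Now: state=H, head=1, tape[-2..2]=00010 (head:    ^)
State H reached at step 7; 7 <= 10 -> yes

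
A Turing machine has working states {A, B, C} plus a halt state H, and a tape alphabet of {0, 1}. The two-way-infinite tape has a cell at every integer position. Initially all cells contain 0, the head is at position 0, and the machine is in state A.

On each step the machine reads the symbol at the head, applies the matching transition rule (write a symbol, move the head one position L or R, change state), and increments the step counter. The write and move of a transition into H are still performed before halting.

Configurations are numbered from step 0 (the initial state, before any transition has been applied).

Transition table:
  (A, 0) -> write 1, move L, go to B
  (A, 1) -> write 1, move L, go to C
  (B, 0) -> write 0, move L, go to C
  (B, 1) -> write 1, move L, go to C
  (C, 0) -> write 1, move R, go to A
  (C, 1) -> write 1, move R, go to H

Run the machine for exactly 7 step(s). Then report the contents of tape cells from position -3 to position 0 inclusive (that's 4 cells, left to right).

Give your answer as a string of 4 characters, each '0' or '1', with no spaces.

Step 1: in state A at pos 0, read 0 -> (A,0)->write 1,move L,goto B. Now: state=B, head=-1, tape[-2..1]=0010 (head:  ^)
Step 2: in state B at pos -1, read 0 -> (B,0)->write 0,move L,goto C. Now: state=C, head=-2, tape[-3..1]=00010 (head:  ^)
Step 3: in state C at pos -2, read 0 -> (C,0)->write 1,move R,goto A. Now: state=A, head=-1, tape[-3..1]=01010 (head:   ^)
Step 4: in state A at pos -1, read 0 -> (A,0)->write 1,move L,goto B. Now: state=B, head=-2, tape[-3..1]=01110 (head:  ^)
Step 5: in state B at pos -2, read 1 -> (B,1)->write 1,move L,goto C. Now: state=C, head=-3, tape[-4..1]=001110 (head:  ^)
Step 6: in state C at pos -3, read 0 -> (C,0)->write 1,move R,goto A. Now: state=A, head=-2, tape[-4..1]=011110 (head:   ^)
Step 7: in state A at pos -2, read 1 -> (A,1)->write 1,move L,goto C. Now: state=C, head=-3, tape[-4..1]=011110 (head:  ^)

Answer: 1111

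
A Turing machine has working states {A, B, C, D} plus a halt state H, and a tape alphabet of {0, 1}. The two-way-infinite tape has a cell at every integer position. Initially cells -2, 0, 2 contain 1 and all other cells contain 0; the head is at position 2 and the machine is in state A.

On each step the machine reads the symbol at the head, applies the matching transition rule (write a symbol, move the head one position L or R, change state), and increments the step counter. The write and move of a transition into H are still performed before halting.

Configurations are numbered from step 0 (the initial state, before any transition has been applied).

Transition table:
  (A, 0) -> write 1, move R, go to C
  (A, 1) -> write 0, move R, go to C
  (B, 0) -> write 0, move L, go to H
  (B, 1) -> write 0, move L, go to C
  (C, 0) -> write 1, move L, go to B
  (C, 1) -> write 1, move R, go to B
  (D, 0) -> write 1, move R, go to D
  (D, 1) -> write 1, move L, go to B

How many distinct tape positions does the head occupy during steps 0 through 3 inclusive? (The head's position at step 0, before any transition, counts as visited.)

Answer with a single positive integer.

Step 1: in state A at pos 2, read 1 -> (A,1)->write 0,move R,goto C. Now: state=C, head=3, tape[-3..4]=01010000 (head:       ^)
Step 2: in state C at pos 3, read 0 -> (C,0)->write 1,move L,goto B. Now: state=B, head=2, tape[-3..4]=01010010 (head:      ^)
Step 3: in state B at pos 2, read 0 -> (B,0)->write 0,move L,goto H. Now: state=H, head=1, tape[-3..4]=01010010 (head:     ^)
Head positions at steps 0..3: starting at 2, distinct positions visited = {1, 2, 3} -> 3 position(s)

Answer: 3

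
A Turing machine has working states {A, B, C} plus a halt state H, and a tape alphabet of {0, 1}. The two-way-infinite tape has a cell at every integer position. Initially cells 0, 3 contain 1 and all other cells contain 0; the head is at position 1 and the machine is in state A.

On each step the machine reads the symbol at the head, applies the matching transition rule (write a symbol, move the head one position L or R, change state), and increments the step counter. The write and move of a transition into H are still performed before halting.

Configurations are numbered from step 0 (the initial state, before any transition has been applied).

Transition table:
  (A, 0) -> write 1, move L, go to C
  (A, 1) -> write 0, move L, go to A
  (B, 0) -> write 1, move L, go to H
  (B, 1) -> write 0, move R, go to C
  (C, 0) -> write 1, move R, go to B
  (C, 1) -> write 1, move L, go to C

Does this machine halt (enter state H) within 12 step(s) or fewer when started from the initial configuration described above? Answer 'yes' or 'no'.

Answer: yes

Derivation:
Step 1: in state A at pos 1, read 0 -> (A,0)->write 1,move L,goto C. Now: state=C, head=0, tape[-1..4]=011010 (head:  ^)
Step 2: in state C at pos 0, read 1 -> (C,1)->write 1,move L,goto C. Now: state=C, head=-1, tape[-2..4]=0011010 (head:  ^)
Step 3: in state C at pos -1, read 0 -> (C,0)->write 1,move R,goto B. Now: state=B, head=0, tape[-2..4]=0111010 (head:   ^)
Step 4: in state B at pos 0, read 1 -> (B,1)->write 0,move R,goto C. Now: state=C, head=1, tape[-2..4]=0101010 (head:    ^)
Step 5: in state C at pos 1, read 1 -> (C,1)->write 1,move L,goto C. Now: state=C, head=0, tape[-2..4]=0101010 (head:   ^)
Step 6: in state C at pos 0, read 0 -> (C,0)->write 1,move R,goto B. Now: state=B, head=1, tape[-2..4]=0111010 (head:    ^)
Step 7: in state B at pos 1, read 1 -> (B,1)->write 0,move R,goto C. Now: state=C, head=2, tape[-2..4]=0110010 (head:     ^)
Step 8: in state C at pos 2, read 0 -> (C,0)->write 1,move R,goto B. Now: state=B, head=3, tape[-2..4]=0110110 (head:      ^)
Step 9: in state B at pos 3, read 1 -> (B,1)->write 0,move R,goto C. Now: state=C, head=4, tape[-2..5]=01101000 (head:       ^)
Step 10: in state C at pos 4, read 0 -> (C,0)->write 1,move R,goto B. Now: state=B, head=5, tape[-2..6]=011010100 (head:        ^)
Step 11: in state B at pos 5, read 0 -> (B,0)->write 1,move L,goto H. Now: state=H, head=4, tape[-2..6]=011010110 (head:       ^)
State H reached at step 11; 11 <= 12 -> yes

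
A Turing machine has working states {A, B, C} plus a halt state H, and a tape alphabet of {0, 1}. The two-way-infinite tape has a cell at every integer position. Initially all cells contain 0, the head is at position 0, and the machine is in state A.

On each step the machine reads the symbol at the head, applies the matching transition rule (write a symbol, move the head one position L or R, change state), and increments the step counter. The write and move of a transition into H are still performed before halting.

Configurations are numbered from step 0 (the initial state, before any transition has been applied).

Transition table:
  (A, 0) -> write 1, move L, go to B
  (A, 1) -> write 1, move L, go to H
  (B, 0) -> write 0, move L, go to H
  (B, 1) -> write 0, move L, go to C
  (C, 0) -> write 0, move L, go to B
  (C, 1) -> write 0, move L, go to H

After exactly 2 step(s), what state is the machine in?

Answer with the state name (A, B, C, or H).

Answer: H

Derivation:
Step 1: in state A at pos 0, read 0 -> (A,0)->write 1,move L,goto B. Now: state=B, head=-1, tape[-2..1]=0010 (head:  ^)
Step 2: in state B at pos -1, read 0 -> (B,0)->write 0,move L,goto H. Now: state=H, head=-2, tape[-3..1]=00010 (head:  ^)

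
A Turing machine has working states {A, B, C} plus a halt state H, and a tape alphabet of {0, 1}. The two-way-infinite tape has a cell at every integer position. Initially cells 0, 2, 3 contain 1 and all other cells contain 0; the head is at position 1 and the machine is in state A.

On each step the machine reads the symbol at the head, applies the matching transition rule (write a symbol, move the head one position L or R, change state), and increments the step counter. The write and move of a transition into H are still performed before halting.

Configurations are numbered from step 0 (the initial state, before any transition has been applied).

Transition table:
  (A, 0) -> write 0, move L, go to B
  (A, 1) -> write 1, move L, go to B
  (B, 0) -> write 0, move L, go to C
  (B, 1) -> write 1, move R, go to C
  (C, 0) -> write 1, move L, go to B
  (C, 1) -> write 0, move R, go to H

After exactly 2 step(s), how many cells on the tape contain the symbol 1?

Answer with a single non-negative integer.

Answer: 3

Derivation:
Step 1: in state A at pos 1, read 0 -> (A,0)->write 0,move L,goto B. Now: state=B, head=0, tape[-1..4]=010110 (head:  ^)
Step 2: in state B at pos 0, read 1 -> (B,1)->write 1,move R,goto C. Now: state=C, head=1, tape[-1..4]=010110 (head:   ^)
Cells containing 1 after step 2: {0, 2, 3} -> 3 cell(s)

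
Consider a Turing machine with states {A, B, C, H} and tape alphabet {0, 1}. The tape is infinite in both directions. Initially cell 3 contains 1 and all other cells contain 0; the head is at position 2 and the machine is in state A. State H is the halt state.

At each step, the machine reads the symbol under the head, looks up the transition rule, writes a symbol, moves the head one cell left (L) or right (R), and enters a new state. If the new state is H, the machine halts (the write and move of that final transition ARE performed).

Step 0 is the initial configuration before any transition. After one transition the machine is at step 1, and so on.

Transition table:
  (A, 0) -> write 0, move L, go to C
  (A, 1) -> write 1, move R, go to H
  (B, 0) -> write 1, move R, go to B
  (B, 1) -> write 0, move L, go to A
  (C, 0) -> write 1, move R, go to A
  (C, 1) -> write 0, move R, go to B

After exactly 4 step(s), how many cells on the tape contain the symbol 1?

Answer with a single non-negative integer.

Step 1: in state A at pos 2, read 0 -> (A,0)->write 0,move L,goto C. Now: state=C, head=1, tape[0..4]=00010 (head:  ^)
Step 2: in state C at pos 1, read 0 -> (C,0)->write 1,move R,goto A. Now: state=A, head=2, tape[0..4]=01010 (head:   ^)
Step 3: in state A at pos 2, read 0 -> (A,0)->write 0,move L,goto C. Now: state=C, head=1, tape[0..4]=01010 (head:  ^)
Step 4: in state C at pos 1, read 1 -> (C,1)->write 0,move R,goto B. Now: state=B, head=2, tape[0..4]=00010 (head:   ^)
Cells containing 1 after step 4: {3} -> 1 cell(s)

Answer: 1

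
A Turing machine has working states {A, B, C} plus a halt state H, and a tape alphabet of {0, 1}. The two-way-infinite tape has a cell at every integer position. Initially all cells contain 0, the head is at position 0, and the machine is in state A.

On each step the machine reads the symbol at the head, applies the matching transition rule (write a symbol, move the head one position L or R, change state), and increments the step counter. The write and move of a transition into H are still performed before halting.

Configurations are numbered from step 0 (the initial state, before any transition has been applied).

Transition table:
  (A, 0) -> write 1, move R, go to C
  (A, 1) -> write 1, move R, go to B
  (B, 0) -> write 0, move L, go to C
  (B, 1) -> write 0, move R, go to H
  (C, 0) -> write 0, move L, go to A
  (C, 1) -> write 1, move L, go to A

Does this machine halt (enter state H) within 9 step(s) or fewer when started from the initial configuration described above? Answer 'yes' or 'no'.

Step 1: in state A at pos 0, read 0 -> (A,0)->write 1,move R,goto C. Now: state=C, head=1, tape[-1..2]=0100 (head:   ^)
Step 2: in state C at pos 1, read 0 -> (C,0)->write 0,move L,goto A. Now: state=A, head=0, tape[-1..2]=0100 (head:  ^)
Step 3: in state A at pos 0, read 1 -> (A,1)->write 1,move R,goto B. Now: state=B, head=1, tape[-1..2]=0100 (head:   ^)
Step 4: in state B at pos 1, read 0 -> (B,0)->write 0,move L,goto C. Now: state=C, head=0, tape[-1..2]=0100 (head:  ^)
Step 5: in state C at pos 0, read 1 -> (C,1)->write 1,move L,goto A. Now: state=A, head=-1, tape[-2..2]=00100 (head:  ^)
Step 6: in state A at pos -1, read 0 -> (A,0)->write 1,move R,goto C. Now: state=C, head=0, tape[-2..2]=01100 (head:   ^)
Step 7: in state C at pos 0, read 1 -> (C,1)->write 1,move L,goto A. Now: state=A, head=-1, tape[-2..2]=01100 (head:  ^)
Step 8: in state A at pos -1, read 1 -> (A,1)->write 1,move R,goto B. Now: state=B, head=0, tape[-2..2]=01100 (head:   ^)
Step 9: in state B at pos 0, read 1 -> (B,1)->write 0,move R,goto H. Now: state=H, head=1, tape[-2..2]=01000 (head:    ^)
State H reached at step 9; 9 <= 9 -> yes

Answer: yes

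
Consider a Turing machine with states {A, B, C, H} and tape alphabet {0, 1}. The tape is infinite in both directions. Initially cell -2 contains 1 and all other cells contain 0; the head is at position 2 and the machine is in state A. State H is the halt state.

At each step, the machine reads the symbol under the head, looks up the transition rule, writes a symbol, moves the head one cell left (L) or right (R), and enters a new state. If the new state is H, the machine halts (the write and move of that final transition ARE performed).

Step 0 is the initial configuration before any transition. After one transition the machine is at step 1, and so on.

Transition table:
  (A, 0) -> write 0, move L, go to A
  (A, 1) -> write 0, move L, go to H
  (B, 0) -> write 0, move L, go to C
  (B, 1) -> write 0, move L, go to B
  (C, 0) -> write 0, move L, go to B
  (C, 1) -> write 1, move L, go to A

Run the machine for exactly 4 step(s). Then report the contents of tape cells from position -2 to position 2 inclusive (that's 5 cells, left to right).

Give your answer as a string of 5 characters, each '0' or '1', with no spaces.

Step 1: in state A at pos 2, read 0 -> (A,0)->write 0,move L,goto A. Now: state=A, head=1, tape[-3..3]=0100000 (head:     ^)
Step 2: in state A at pos 1, read 0 -> (A,0)->write 0,move L,goto A. Now: state=A, head=0, tape[-3..3]=0100000 (head:    ^)
Step 3: in state A at pos 0, read 0 -> (A,0)->write 0,move L,goto A. Now: state=A, head=-1, tape[-3..3]=0100000 (head:   ^)
Step 4: in state A at pos -1, read 0 -> (A,0)->write 0,move L,goto A. Now: state=A, head=-2, tape[-3..3]=0100000 (head:  ^)

Answer: 10000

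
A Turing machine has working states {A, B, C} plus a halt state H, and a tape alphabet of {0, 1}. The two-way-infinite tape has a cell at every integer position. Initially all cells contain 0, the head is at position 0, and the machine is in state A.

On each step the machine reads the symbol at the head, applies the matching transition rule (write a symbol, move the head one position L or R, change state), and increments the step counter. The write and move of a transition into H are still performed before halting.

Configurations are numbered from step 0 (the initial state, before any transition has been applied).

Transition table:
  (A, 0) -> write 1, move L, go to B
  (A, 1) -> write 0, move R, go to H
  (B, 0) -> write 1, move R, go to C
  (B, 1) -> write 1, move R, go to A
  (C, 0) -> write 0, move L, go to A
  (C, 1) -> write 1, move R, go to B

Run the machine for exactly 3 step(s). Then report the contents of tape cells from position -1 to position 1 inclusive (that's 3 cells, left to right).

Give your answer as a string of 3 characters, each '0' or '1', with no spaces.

Step 1: in state A at pos 0, read 0 -> (A,0)->write 1,move L,goto B. Now: state=B, head=-1, tape[-2..1]=0010 (head:  ^)
Step 2: in state B at pos -1, read 0 -> (B,0)->write 1,move R,goto C. Now: state=C, head=0, tape[-2..1]=0110 (head:   ^)
Step 3: in state C at pos 0, read 1 -> (C,1)->write 1,move R,goto B. Now: state=B, head=1, tape[-2..2]=01100 (head:    ^)

Answer: 110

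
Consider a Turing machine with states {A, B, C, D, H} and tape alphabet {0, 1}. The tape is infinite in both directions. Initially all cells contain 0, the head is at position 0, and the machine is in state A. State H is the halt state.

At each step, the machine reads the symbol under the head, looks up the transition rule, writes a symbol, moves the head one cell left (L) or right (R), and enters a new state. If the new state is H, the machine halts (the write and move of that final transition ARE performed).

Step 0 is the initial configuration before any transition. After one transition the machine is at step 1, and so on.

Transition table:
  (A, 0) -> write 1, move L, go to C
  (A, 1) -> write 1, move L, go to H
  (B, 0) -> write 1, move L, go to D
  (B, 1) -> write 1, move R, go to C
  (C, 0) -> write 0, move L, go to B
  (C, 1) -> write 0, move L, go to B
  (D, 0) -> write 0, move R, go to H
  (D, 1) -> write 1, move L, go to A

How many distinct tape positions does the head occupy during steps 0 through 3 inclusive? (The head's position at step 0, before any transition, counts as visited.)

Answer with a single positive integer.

Answer: 4

Derivation:
Step 1: in state A at pos 0, read 0 -> (A,0)->write 1,move L,goto C. Now: state=C, head=-1, tape[-2..1]=0010 (head:  ^)
Step 2: in state C at pos -1, read 0 -> (C,0)->write 0,move L,goto B. Now: state=B, head=-2, tape[-3..1]=00010 (head:  ^)
Step 3: in state B at pos -2, read 0 -> (B,0)->write 1,move L,goto D. Now: state=D, head=-3, tape[-4..1]=001010 (head:  ^)
Head positions at steps 0..3: starting at 0, distinct positions visited = {-3, -2, -1, 0} -> 4 position(s)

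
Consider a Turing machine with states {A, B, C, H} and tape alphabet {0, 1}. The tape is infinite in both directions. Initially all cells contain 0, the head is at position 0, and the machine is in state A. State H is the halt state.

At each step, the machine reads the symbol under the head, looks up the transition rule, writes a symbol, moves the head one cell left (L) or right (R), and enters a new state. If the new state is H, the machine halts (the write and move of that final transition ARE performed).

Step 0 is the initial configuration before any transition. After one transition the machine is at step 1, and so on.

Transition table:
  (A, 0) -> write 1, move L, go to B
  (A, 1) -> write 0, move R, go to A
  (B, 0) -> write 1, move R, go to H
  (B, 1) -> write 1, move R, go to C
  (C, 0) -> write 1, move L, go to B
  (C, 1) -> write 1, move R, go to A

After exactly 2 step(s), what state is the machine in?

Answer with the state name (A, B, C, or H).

Answer: H

Derivation:
Step 1: in state A at pos 0, read 0 -> (A,0)->write 1,move L,goto B. Now: state=B, head=-1, tape[-2..1]=0010 (head:  ^)
Step 2: in state B at pos -1, read 0 -> (B,0)->write 1,move R,goto H. Now: state=H, head=0, tape[-2..1]=0110 (head:   ^)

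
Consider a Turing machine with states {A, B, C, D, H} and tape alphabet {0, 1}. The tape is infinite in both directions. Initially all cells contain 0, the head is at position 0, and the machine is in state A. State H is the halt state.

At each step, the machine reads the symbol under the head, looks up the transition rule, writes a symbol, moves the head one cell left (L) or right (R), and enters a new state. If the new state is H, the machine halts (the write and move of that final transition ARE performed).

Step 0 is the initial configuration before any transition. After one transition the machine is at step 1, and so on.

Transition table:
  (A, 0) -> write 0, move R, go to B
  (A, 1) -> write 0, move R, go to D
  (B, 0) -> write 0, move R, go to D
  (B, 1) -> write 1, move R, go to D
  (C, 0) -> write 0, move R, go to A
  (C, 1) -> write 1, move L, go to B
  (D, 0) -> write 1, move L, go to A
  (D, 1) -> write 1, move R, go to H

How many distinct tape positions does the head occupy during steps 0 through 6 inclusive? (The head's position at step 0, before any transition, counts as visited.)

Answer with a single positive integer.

Answer: 4

Derivation:
Step 1: in state A at pos 0, read 0 -> (A,0)->write 0,move R,goto B. Now: state=B, head=1, tape[-1..2]=0000 (head:   ^)
Step 2: in state B at pos 1, read 0 -> (B,0)->write 0,move R,goto D. Now: state=D, head=2, tape[-1..3]=00000 (head:    ^)
Step 3: in state D at pos 2, read 0 -> (D,0)->write 1,move L,goto A. Now: state=A, head=1, tape[-1..3]=00010 (head:   ^)
Step 4: in state A at pos 1, read 0 -> (A,0)->write 0,move R,goto B. Now: state=B, head=2, tape[-1..3]=00010 (head:    ^)
Step 5: in state B at pos 2, read 1 -> (B,1)->write 1,move R,goto D. Now: state=D, head=3, tape[-1..4]=000100 (head:     ^)
Step 6: in state D at pos 3, read 0 -> (D,0)->write 1,move L,goto A. Now: state=A, head=2, tape[-1..4]=000110 (head:    ^)
Head positions at steps 0..6: starting at 0, distinct positions visited = {0, 1, 2, 3} -> 4 position(s)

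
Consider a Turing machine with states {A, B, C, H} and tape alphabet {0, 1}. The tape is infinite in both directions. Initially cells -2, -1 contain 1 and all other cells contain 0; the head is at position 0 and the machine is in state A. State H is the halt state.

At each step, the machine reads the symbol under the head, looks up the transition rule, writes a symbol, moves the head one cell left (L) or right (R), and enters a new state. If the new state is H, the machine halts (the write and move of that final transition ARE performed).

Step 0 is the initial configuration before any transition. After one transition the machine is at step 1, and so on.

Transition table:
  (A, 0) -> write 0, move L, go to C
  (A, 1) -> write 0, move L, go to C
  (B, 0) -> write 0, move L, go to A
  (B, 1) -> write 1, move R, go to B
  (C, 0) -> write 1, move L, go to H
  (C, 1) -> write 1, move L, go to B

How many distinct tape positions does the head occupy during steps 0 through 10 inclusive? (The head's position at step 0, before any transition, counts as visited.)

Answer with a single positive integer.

Step 1: in state A at pos 0, read 0 -> (A,0)->write 0,move L,goto C. Now: state=C, head=-1, tape[-3..1]=01100 (head:   ^)
Step 2: in state C at pos -1, read 1 -> (C,1)->write 1,move L,goto B. Now: state=B, head=-2, tape[-3..1]=01100 (head:  ^)
Step 3: in state B at pos -2, read 1 -> (B,1)->write 1,move R,goto B. Now: state=B, head=-1, tape[-3..1]=01100 (head:   ^)
Step 4: in state B at pos -1, read 1 -> (B,1)->write 1,move R,goto B. Now: state=B, head=0, tape[-3..1]=01100 (head:    ^)
Step 5: in state B at pos 0, read 0 -> (B,0)->write 0,move L,goto A. Now: state=A, head=-1, tape[-3..1]=01100 (head:   ^)
Step 6: in state A at pos -1, read 1 -> (A,1)->write 0,move L,goto C. Now: state=C, head=-2, tape[-3..1]=01000 (head:  ^)
Step 7: in state C at pos -2, read 1 -> (C,1)->write 1,move L,goto B. Now: state=B, head=-3, tape[-4..1]=001000 (head:  ^)
Step 8: in state B at pos -3, read 0 -> (B,0)->write 0,move L,goto A. Now: state=A, head=-4, tape[-5..1]=0001000 (head:  ^)
Step 9: in state A at pos -4, read 0 -> (A,0)->write 0,move L,goto C. Now: state=C, head=-5, tape[-6..1]=00001000 (head:  ^)
Step 10: in state C at pos -5, read 0 -> (C,0)->write 1,move L,goto H. Now: state=H, head=-6, tape[-7..1]=001001000 (head:  ^)
Head positions at steps 0..10: starting at 0, distinct positions visited = {-6, -5, -4, -3, -2, -1, 0} -> 7 position(s)

Answer: 7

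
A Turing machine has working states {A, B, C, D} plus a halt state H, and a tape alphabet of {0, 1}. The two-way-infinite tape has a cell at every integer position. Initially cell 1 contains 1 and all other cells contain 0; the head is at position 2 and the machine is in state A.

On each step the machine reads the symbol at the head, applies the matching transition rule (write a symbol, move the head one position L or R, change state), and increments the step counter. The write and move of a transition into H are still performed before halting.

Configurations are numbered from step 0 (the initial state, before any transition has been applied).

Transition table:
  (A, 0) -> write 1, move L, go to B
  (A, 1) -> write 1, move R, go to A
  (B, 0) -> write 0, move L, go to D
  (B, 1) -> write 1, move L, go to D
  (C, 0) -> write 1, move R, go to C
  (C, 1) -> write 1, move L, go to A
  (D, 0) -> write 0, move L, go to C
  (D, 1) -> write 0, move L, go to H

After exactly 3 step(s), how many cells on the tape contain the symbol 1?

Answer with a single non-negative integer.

Step 1: in state A at pos 2, read 0 -> (A,0)->write 1,move L,goto B. Now: state=B, head=1, tape[0..3]=0110 (head:  ^)
Step 2: in state B at pos 1, read 1 -> (B,1)->write 1,move L,goto D. Now: state=D, head=0, tape[-1..3]=00110 (head:  ^)
Step 3: in state D at pos 0, read 0 -> (D,0)->write 0,move L,goto C. Now: state=C, head=-1, tape[-2..3]=000110 (head:  ^)
Cells containing 1 after step 3: {1, 2} -> 2 cell(s)

Answer: 2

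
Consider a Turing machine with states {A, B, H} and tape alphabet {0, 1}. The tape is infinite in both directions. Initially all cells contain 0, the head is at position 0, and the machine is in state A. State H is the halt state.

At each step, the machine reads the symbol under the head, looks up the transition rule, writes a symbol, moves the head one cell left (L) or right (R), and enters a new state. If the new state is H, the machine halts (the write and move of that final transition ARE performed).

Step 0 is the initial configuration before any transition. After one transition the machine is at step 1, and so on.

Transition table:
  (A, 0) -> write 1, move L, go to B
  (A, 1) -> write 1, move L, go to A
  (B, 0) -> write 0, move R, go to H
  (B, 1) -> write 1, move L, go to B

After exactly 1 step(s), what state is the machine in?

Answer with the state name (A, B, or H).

Answer: B

Derivation:
Step 1: in state A at pos 0, read 0 -> (A,0)->write 1,move L,goto B. Now: state=B, head=-1, tape[-2..1]=0010 (head:  ^)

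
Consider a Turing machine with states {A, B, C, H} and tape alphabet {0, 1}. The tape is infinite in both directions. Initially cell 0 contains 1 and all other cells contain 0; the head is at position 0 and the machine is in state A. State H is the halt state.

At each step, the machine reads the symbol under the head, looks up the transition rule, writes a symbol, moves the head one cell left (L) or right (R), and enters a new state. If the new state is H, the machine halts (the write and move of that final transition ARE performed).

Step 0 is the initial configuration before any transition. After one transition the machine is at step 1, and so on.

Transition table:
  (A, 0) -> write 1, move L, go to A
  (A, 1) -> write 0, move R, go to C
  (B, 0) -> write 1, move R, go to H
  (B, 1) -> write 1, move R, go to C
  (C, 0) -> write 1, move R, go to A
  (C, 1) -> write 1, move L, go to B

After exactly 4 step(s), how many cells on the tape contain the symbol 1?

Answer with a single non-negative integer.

Step 1: in state A at pos 0, read 1 -> (A,1)->write 0,move R,goto C. Now: state=C, head=1, tape[-1..2]=0000 (head:   ^)
Step 2: in state C at pos 1, read 0 -> (C,0)->write 1,move R,goto A. Now: state=A, head=2, tape[-1..3]=00100 (head:    ^)
Step 3: in state A at pos 2, read 0 -> (A,0)->write 1,move L,goto A. Now: state=A, head=1, tape[-1..3]=00110 (head:   ^)
Step 4: in state A at pos 1, read 1 -> (A,1)->write 0,move R,goto C. Now: state=C, head=2, tape[-1..3]=00010 (head:    ^)
Cells containing 1 after step 4: {2} -> 1 cell(s)

Answer: 1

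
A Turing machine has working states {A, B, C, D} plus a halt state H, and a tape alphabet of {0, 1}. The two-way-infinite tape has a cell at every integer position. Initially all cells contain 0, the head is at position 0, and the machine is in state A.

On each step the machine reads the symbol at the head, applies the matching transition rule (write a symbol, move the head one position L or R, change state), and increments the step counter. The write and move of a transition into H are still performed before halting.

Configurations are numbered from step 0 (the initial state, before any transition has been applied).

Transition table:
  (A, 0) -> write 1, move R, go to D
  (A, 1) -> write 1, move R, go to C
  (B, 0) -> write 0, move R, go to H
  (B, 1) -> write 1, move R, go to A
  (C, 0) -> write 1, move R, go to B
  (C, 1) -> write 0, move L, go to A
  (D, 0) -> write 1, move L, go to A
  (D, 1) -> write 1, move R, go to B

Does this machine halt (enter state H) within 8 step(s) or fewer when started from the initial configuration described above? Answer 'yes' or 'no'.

Step 1: in state A at pos 0, read 0 -> (A,0)->write 1,move R,goto D. Now: state=D, head=1, tape[-1..2]=0100 (head:   ^)
Step 2: in state D at pos 1, read 0 -> (D,0)->write 1,move L,goto A. Now: state=A, head=0, tape[-1..2]=0110 (head:  ^)
Step 3: in state A at pos 0, read 1 -> (A,1)->write 1,move R,goto C. Now: state=C, head=1, tape[-1..2]=0110 (head:   ^)
Step 4: in state C at pos 1, read 1 -> (C,1)->write 0,move L,goto A. Now: state=A, head=0, tape[-1..2]=0100 (head:  ^)
Step 5: in state A at pos 0, read 1 -> (A,1)->write 1,move R,goto C. Now: state=C, head=1, tape[-1..2]=0100 (head:   ^)
Step 6: in state C at pos 1, read 0 -> (C,0)->write 1,move R,goto B. Now: state=B, head=2, tape[-1..3]=01100 (head:    ^)
Step 7: in state B at pos 2, read 0 -> (B,0)->write 0,move R,goto H. Now: state=H, head=3, tape[-1..4]=011000 (head:     ^)
State H reached at step 7; 7 <= 8 -> yes

Answer: yes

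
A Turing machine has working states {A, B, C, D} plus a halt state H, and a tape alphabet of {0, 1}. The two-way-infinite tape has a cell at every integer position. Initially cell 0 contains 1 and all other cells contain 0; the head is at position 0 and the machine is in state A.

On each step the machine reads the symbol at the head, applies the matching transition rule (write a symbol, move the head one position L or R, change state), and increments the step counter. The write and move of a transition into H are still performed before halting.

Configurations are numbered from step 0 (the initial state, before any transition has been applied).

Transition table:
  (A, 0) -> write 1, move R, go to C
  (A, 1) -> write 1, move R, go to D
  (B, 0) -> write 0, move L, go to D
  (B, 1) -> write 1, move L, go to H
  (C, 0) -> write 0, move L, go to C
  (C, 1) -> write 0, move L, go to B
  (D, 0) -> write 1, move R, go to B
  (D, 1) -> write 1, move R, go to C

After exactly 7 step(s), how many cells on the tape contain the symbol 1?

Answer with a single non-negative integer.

Answer: 1

Derivation:
Step 1: in state A at pos 0, read 1 -> (A,1)->write 1,move R,goto D. Now: state=D, head=1, tape[-1..2]=0100 (head:   ^)
Step 2: in state D at pos 1, read 0 -> (D,0)->write 1,move R,goto B. Now: state=B, head=2, tape[-1..3]=01100 (head:    ^)
Step 3: in state B at pos 2, read 0 -> (B,0)->write 0,move L,goto D. Now: state=D, head=1, tape[-1..3]=01100 (head:   ^)
Step 4: in state D at pos 1, read 1 -> (D,1)->write 1,move R,goto C. Now: state=C, head=2, tape[-1..3]=01100 (head:    ^)
Step 5: in state C at pos 2, read 0 -> (C,0)->write 0,move L,goto C. Now: state=C, head=1, tape[-1..3]=01100 (head:   ^)
Step 6: in state C at pos 1, read 1 -> (C,1)->write 0,move L,goto B. Now: state=B, head=0, tape[-1..3]=01000 (head:  ^)
Step 7: in state B at pos 0, read 1 -> (B,1)->write 1,move L,goto H. Now: state=H, head=-1, tape[-2..3]=001000 (head:  ^)
Cells containing 1 after step 7: {0} -> 1 cell(s)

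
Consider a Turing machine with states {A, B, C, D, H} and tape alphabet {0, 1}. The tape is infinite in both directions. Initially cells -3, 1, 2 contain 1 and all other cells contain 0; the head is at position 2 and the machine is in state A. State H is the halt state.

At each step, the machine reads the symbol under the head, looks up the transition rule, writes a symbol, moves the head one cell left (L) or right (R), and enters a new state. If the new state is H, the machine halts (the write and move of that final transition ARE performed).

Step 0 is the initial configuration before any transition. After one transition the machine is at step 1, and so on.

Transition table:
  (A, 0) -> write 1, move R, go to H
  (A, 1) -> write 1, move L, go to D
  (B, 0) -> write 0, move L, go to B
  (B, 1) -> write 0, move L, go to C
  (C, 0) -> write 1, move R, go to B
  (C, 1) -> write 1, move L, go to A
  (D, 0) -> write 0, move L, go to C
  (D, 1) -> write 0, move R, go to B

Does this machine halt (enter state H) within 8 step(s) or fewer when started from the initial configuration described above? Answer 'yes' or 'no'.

Step 1: in state A at pos 2, read 1 -> (A,1)->write 1,move L,goto D. Now: state=D, head=1, tape[-4..3]=01000110 (head:      ^)
Step 2: in state D at pos 1, read 1 -> (D,1)->write 0,move R,goto B. Now: state=B, head=2, tape[-4..3]=01000010 (head:       ^)
Step 3: in state B at pos 2, read 1 -> (B,1)->write 0,move L,goto C. Now: state=C, head=1, tape[-4..3]=01000000 (head:      ^)
Step 4: in state C at pos 1, read 0 -> (C,0)->write 1,move R,goto B. Now: state=B, head=2, tape[-4..3]=01000100 (head:       ^)
Step 5: in state B at pos 2, read 0 -> (B,0)->write 0,move L,goto B. Now: state=B, head=1, tape[-4..3]=01000100 (head:      ^)
Step 6: in state B at pos 1, read 1 -> (B,1)->write 0,move L,goto C. Now: state=C, head=0, tape[-4..3]=01000000 (head:     ^)
Step 7: in state C at pos 0, read 0 -> (C,0)->write 1,move R,goto B. Now: state=B, head=1, tape[-4..3]=01001000 (head:      ^)
Step 8: in state B at pos 1, read 0 -> (B,0)->write 0,move L,goto B. Now: state=B, head=0, tape[-4..3]=01001000 (head:     ^)
After 8 step(s): state = B (not H) -> not halted within 8 -> no

Answer: no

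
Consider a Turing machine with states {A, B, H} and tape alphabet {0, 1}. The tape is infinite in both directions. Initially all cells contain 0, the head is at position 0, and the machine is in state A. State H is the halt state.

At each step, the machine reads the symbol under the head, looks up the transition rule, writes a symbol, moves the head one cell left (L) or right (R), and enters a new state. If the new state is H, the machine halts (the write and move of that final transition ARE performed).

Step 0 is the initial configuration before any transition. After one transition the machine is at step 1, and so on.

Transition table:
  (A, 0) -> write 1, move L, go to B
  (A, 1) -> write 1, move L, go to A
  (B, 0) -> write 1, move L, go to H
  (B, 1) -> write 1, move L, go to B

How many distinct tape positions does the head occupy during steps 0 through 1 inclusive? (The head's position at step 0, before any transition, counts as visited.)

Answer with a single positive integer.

Answer: 2

Derivation:
Step 1: in state A at pos 0, read 0 -> (A,0)->write 1,move L,goto B. Now: state=B, head=-1, tape[-2..1]=0010 (head:  ^)
Head positions at steps 0..1: starting at 0, distinct positions visited = {-1, 0} -> 2 position(s)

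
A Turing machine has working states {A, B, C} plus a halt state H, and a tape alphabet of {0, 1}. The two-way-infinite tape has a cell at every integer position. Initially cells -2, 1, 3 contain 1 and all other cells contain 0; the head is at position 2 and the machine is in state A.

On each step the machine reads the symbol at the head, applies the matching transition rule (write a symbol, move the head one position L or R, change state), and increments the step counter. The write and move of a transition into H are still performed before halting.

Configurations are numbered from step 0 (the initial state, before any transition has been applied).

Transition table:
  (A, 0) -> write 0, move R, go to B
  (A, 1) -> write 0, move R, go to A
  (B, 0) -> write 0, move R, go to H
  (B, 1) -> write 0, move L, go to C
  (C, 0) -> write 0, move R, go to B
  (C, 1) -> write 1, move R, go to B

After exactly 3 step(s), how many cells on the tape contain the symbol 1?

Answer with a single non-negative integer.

Answer: 2

Derivation:
Step 1: in state A at pos 2, read 0 -> (A,0)->write 0,move R,goto B. Now: state=B, head=3, tape[-3..4]=01001010 (head:       ^)
Step 2: in state B at pos 3, read 1 -> (B,1)->write 0,move L,goto C. Now: state=C, head=2, tape[-3..4]=01001000 (head:      ^)
Step 3: in state C at pos 2, read 0 -> (C,0)->write 0,move R,goto B. Now: state=B, head=3, tape[-3..4]=01001000 (head:       ^)
Cells containing 1 after step 3: {-2, 1} -> 2 cell(s)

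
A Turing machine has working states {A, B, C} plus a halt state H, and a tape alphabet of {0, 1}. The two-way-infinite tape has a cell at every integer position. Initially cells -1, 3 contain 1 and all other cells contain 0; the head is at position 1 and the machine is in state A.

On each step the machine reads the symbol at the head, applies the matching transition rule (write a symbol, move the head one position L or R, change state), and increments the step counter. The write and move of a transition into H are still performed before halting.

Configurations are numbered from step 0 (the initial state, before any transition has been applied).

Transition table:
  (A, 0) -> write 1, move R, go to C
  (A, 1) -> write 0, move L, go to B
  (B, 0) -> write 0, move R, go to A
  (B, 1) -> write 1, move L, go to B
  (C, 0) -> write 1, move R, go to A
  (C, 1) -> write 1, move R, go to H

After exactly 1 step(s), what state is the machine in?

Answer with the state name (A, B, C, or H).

Step 1: in state A at pos 1, read 0 -> (A,0)->write 1,move R,goto C. Now: state=C, head=2, tape[-2..4]=0101010 (head:     ^)

Answer: C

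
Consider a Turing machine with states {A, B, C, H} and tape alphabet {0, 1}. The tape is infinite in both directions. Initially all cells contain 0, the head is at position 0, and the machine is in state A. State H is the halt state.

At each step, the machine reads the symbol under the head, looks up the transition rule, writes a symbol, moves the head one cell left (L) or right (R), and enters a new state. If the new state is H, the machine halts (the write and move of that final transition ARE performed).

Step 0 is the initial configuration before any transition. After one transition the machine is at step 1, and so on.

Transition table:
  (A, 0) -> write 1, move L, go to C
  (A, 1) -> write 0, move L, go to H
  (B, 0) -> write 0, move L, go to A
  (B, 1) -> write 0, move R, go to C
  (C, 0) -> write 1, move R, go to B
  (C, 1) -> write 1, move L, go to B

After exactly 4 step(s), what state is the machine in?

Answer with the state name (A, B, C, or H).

Step 1: in state A at pos 0, read 0 -> (A,0)->write 1,move L,goto C. Now: state=C, head=-1, tape[-2..1]=0010 (head:  ^)
Step 2: in state C at pos -1, read 0 -> (C,0)->write 1,move R,goto B. Now: state=B, head=0, tape[-2..1]=0110 (head:   ^)
Step 3: in state B at pos 0, read 1 -> (B,1)->write 0,move R,goto C. Now: state=C, head=1, tape[-2..2]=01000 (head:    ^)
Step 4: in state C at pos 1, read 0 -> (C,0)->write 1,move R,goto B. Now: state=B, head=2, tape[-2..3]=010100 (head:     ^)

Answer: B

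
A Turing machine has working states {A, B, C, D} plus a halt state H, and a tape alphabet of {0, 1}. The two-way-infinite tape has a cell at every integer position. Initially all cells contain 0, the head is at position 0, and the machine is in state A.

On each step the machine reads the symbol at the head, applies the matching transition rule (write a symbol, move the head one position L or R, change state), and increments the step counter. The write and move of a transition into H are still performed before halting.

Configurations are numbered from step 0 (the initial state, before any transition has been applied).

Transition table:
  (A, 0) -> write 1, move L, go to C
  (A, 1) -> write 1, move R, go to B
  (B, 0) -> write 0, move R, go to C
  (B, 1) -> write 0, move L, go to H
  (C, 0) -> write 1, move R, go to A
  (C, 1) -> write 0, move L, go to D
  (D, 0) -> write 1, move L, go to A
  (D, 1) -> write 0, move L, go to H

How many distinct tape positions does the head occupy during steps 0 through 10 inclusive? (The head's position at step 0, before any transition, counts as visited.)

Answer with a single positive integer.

Answer: 5

Derivation:
Step 1: in state A at pos 0, read 0 -> (A,0)->write 1,move L,goto C. Now: state=C, head=-1, tape[-2..1]=0010 (head:  ^)
Step 2: in state C at pos -1, read 0 -> (C,0)->write 1,move R,goto A. Now: state=A, head=0, tape[-2..1]=0110 (head:   ^)
Step 3: in state A at pos 0, read 1 -> (A,1)->write 1,move R,goto B. Now: state=B, head=1, tape[-2..2]=01100 (head:    ^)
Step 4: in state B at pos 1, read 0 -> (B,0)->write 0,move R,goto C. Now: state=C, head=2, tape[-2..3]=011000 (head:     ^)
Step 5: in state C at pos 2, read 0 -> (C,0)->write 1,move R,goto A. Now: state=A, head=3, tape[-2..4]=0110100 (head:      ^)
Step 6: in state A at pos 3, read 0 -> (A,0)->write 1,move L,goto C. Now: state=C, head=2, tape[-2..4]=0110110 (head:     ^)
Step 7: in state C at pos 2, read 1 -> (C,1)->write 0,move L,goto D. Now: state=D, head=1, tape[-2..4]=0110010 (head:    ^)
Step 8: in state D at pos 1, read 0 -> (D,0)->write 1,move L,goto A. Now: state=A, head=0, tape[-2..4]=0111010 (head:   ^)
Step 9: in state A at pos 0, read 1 -> (A,1)->write 1,move R,goto B. Now: state=B, head=1, tape[-2..4]=0111010 (head:    ^)
Step 10: in state B at pos 1, read 1 -> (B,1)->write 0,move L,goto H. Now: state=H, head=0, tape[-2..4]=0110010 (head:   ^)
Head positions at steps 0..10: starting at 0, distinct positions visited = {-1, 0, 1, 2, 3} -> 5 position(s)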